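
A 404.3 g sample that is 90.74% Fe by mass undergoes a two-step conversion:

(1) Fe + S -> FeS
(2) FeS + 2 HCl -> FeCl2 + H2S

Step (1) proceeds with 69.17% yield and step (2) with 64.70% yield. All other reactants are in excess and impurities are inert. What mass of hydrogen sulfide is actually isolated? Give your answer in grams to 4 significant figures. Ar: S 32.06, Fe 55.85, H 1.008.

100.2 g

Pure Fe = 404.3 × 0.9074 = 366.86 g.
M(Fe) = 55.85 g/mol.
M(H2S) = 2(1.008) + 32.06 = 34.076 g/mol.
n(Fe) = 366.86 / 55.85 = 6.5687 mol.
Step 1 (Fe:FeS = 1:1): theoretical n(FeS) = 6.5687 mol; at 69.17% yield, n(FeS) = 4.5436 mol.
Step 2 (FeS:H2S = 1:1): theoretical n(H2S) = 4.5436 mol, so theoretical mass = 4.5436 × 34.076 = 154.83 g.
At 64.70% yield, actual mass of H2S = 154.83 × 0.6470 = 100.17 g.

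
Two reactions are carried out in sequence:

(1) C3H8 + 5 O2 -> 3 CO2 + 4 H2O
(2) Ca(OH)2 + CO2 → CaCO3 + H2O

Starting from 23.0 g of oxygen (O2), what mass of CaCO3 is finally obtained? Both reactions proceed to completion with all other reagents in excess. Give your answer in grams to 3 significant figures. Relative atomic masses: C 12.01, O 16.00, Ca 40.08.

43.2 g

M(O2) = 2(16.00) = 32.00 g/mol.
M(CaCO3) = 40.08 + 12.01 + 3(16.00) = 100.09 g/mol.
n(O2) = 23.00 / 32.00 = 0.7188 mol.
Step 1 gives a 5:3 ratio of O2 to CO2, so n(CO2) = 0.4313 mol.
In step 2 the CO2:CaCO3 ratio is 1:1, so n(CaCO3) = 0.4313 mol.
Mass of CaCO3 = 0.4313 × 100.09 = 43.16 g.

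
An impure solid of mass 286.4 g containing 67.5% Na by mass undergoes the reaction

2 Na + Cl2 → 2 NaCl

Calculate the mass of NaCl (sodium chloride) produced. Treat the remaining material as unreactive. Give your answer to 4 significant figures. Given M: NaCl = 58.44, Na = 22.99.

Mass of pure Na = 286.4 g × 0.675 = 193.32 g.
n(Na) = 193.32 g / 22.99 g/mol = 8.4089 mol.
From the equation the Na:NaCl mole ratio is 2:2, so n(NaCl) = 8.4089 × 2/2 = 8.4089 mol.
Mass of NaCl = 8.4089 mol × 58.44 g/mol = 491.41 g.

491.4 g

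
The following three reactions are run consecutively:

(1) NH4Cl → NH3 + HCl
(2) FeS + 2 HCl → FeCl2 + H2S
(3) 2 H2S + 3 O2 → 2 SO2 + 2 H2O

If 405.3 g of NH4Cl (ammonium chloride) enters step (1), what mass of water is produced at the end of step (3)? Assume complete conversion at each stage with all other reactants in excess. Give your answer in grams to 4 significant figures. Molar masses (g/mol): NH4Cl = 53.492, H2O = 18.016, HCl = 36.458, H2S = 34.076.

68.25 g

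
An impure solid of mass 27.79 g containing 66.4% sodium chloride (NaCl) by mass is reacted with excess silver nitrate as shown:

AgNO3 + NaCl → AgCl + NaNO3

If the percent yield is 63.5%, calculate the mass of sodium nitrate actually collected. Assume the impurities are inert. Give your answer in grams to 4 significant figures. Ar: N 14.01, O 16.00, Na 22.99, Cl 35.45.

17.04 g

Pure NaCl available = 27.79 g × 0.664 = 18.453 g.
M(NaCl) = 22.99 + 35.45 = 58.44 g/mol.
M(NaNO3) = 22.99 + 14.01 + 3(16.00) = 85.00 g/mol.
n(NaCl) = 18.453 g / 58.44 g/mol = 0.31575 mol.
From the equation the NaCl:NaNO3 mole ratio is 1:1, so n(NaNO3) = 0.31575 × 1/1 = 0.31575 mol.
Mass of NaNO3 = 0.31575 mol × 85.00 g/mol = 26.839 g.
Actual mass collected = 26.839 g × 0.635 = 17.043 g.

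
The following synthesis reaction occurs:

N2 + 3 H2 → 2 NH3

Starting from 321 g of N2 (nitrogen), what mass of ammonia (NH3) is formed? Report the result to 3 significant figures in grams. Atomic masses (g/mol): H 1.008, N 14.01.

390 g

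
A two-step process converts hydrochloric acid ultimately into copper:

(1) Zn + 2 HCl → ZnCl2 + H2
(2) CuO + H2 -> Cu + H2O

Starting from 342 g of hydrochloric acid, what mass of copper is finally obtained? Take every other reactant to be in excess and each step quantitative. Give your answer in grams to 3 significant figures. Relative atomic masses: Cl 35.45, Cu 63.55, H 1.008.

298 g

M(HCl) = 1.008 + 35.45 = 36.458 g/mol.
M(Cu) = 63.55 g/mol.
n(HCl) = 342.0 / 36.458 = 9.381 mol.
Step 1 gives a 2:1 ratio of HCl to H2, so n(H2) = 4.690 mol.
In step 2 the H2:Cu ratio is 1:1, so n(Cu) = 4.690 mol.
Mass of Cu = 4.690 × 63.55 = 298.1 g.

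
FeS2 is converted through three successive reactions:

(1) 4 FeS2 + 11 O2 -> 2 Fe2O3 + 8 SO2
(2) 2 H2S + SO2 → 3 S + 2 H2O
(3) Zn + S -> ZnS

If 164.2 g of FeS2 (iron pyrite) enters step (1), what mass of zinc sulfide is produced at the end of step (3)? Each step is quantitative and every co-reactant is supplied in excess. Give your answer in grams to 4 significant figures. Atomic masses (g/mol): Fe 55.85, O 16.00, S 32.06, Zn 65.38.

800.2 g

M(FeS2) = 55.85 + 2(32.06) = 119.97 g/mol.
M(ZnS) = 65.38 + 32.06 = 97.44 g/mol.
n(FeS2) = 164.2 / 119.97 = 1.3687 mol.
Reaction (1): FeS2→SO2 ratio 4:8 ⇒ n(SO2) = 2.7374 mol.
Reaction (2): SO2→S ratio 1:3 ⇒ n(S) = 8.2121 mol.
Reaction (3): S→ZnS ratio 1:1 ⇒ n(ZnS) = 8.2121 mol.
Mass of ZnS = 8.2121 × 97.44 = 800.18 g.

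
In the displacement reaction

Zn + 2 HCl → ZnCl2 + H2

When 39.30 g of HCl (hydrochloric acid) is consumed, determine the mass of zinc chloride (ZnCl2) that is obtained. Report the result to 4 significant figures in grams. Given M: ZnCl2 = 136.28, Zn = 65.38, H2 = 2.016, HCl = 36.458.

n(HCl) = 39.300 g / 36.458 g/mol = 1.0780 mol.
From the equation the HCl:ZnCl2 mole ratio is 2:1, so n(ZnCl2) = 1.0780 × 1/2 = 0.53898 mol.
Mass of ZnCl2 = 0.53898 mol × 136.28 g/mol = 73.452 g.

73.45 g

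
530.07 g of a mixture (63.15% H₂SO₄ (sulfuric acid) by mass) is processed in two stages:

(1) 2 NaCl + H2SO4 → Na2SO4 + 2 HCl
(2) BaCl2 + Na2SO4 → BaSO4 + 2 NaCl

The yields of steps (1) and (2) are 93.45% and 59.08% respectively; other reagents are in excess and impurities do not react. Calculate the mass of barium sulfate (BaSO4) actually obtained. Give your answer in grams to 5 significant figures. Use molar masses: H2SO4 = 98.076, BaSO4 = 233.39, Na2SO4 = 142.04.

439.79 g

Pure H2SO4 = 530.07 × 0.6315 = 334.739 g.
n(H2SO4) = 334.739 / 98.076 = 3.41306 mol.
Step 1 (H2SO4:Na2SO4 = 1:1): theoretical n(Na2SO4) = 3.41306 mol; at 93.45% yield, n(Na2SO4) = 3.18950 mol.
Step 2 (Na2SO4:BaSO4 = 1:1): theoretical n(BaSO4) = 3.18950 mol, so theoretical mass = 3.18950 × 233.39 = 744.398 g.
At 59.08% yield, actual mass of BaSO4 = 744.398 × 0.5908 = 439.791 g.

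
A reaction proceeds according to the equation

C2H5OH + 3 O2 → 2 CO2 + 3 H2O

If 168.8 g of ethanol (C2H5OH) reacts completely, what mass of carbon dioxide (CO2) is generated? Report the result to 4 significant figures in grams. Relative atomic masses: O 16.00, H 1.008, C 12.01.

M(C2H5OH) = 2(12.01) + 6(1.008) + 16.00 = 46.068 g/mol.
M(CO2) = 12.01 + 2(16.00) = 44.01 g/mol.
n(C2H5OH) = 168.80 g / 46.068 g/mol = 3.6641 mol.
From the equation the C2H5OH:CO2 mole ratio is 1:2, so n(CO2) = 3.6641 × 2/1 = 7.3283 mol.
Mass of CO2 = 7.3283 mol × 44.01 g/mol = 322.52 g.

322.5 g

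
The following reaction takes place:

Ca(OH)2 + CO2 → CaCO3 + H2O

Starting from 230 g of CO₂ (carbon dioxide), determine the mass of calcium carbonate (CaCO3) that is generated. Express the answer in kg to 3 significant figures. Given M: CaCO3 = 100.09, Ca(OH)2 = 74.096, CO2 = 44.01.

n(CO2) = 230.0 g / 44.01 g/mol = 5.226 mol.
From the equation the CO2:CaCO3 mole ratio is 1:1, so n(CaCO3) = 5.226 × 1/1 = 5.226 mol.
Mass of CaCO3 = 5.226 mol × 100.09 g/mol = 523.1 g.
Converting to kg: 523.1 g = 0.523 kg.

0.523 kg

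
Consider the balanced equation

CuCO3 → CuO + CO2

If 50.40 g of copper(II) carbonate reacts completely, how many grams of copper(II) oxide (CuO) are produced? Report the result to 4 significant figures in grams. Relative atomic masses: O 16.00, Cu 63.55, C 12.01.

32.45 g

M(CuCO3) = 63.55 + 12.01 + 3(16.00) = 123.56 g/mol.
M(CuO) = 63.55 + 16.00 = 79.55 g/mol.
n(CuCO3) = 50.400 g / 123.56 g/mol = 0.40790 mol.
From the equation the CuCO3:CuO mole ratio is 1:1, so n(CuO) = 0.40790 × 1/1 = 0.40790 mol.
Mass of CuO = 0.40790 mol × 79.55 g/mol = 32.448 g.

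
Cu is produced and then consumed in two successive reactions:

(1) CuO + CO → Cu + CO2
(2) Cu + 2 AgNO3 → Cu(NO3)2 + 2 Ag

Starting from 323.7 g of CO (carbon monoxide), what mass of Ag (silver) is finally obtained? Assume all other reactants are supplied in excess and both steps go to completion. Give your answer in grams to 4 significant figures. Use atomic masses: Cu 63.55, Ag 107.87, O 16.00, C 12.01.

2493 g

M(CO) = 12.01 + 16.00 = 28.01 g/mol.
M(Ag) = 107.87 g/mol.
n(CO) = 323.70 / 28.01 = 11.557 mol.
Step 1 gives a 1:1 ratio of CO to Cu, so n(Cu) = 11.557 mol.
In step 2 the Cu:Ag ratio is 1:2, so n(Ag) = 23.113 mol.
Mass of Ag = 23.113 × 107.87 = 2493.2 g.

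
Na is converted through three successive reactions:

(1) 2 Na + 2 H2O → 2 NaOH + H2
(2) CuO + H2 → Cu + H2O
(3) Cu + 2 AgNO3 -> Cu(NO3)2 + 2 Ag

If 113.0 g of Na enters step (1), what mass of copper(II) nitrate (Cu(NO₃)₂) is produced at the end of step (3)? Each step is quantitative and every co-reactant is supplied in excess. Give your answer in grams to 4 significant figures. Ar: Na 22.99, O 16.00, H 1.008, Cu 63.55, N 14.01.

461.0 g

M(Na) = 22.99 g/mol.
M(Cu(NO3)2) = 63.55 + 2(14.01) + 6(16.00) = 187.57 g/mol.
n(Na) = 113.0 / 22.99 = 4.9152 mol.
Reaction (1): Na→H2 ratio 2:1 ⇒ n(H2) = 2.4576 mol.
Reaction (2): H2→Cu ratio 1:1 ⇒ n(Cu) = 2.4576 mol.
Reaction (3): Cu→Cu(NO3)2 ratio 1:1 ⇒ n(Cu(NO3)2) = 2.4576 mol.
Mass of Cu(NO3)2 = 2.4576 × 187.57 = 460.97 g.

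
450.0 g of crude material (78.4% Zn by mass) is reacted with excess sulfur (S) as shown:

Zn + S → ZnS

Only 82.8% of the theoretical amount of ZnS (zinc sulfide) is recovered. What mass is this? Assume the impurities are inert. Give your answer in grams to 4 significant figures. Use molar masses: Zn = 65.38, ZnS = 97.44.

435.4 g

Pure Zn available = 450.0 g × 0.784 = 352.80 g.
n(Zn) = 352.80 g / 65.38 g/mol = 5.3961 mol.
From the equation the Zn:ZnS mole ratio is 1:1, so n(ZnS) = 5.3961 × 1/1 = 5.3961 mol.
Mass of ZnS = 5.3961 mol × 97.44 g/mol = 525.80 g.
Actual mass collected = 525.80 g × 0.828 = 435.36 g.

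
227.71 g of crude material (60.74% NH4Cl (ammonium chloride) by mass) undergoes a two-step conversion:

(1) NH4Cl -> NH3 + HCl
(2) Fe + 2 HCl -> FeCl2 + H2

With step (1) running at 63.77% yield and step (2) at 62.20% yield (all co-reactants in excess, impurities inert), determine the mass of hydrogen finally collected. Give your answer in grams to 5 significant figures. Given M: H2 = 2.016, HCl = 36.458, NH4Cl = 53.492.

Pure NH4Cl = 227.71 × 0.6074 = 138.311 g.
n(NH4Cl) = 138.311 / 53.492 = 2.58564 mol.
Step 1 (NH4Cl:HCl = 1:1): theoretical n(HCl) = 2.58564 mol; at 63.77% yield, n(HCl) = 1.64886 mol.
Step 2 (HCl:H2 = 2:1): theoretical n(H2) = 0.824431 mol, so theoretical mass = 0.824431 × 2.016 = 1.66205 g.
At 62.20% yield, actual mass of H2 = 1.66205 × 0.6220 = 1.03380 g.

1.0338 g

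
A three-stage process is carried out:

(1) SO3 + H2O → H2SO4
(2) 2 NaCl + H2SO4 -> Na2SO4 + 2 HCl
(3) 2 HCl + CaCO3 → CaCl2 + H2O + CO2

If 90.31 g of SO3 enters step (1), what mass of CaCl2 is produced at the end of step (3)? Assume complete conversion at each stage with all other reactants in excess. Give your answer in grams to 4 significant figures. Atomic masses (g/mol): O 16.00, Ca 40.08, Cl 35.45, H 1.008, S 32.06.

125.2 g

M(SO3) = 32.06 + 3(16.00) = 80.06 g/mol.
M(CaCl2) = 40.08 + 2(35.45) = 110.98 g/mol.
n(SO3) = 90.31 / 80.06 = 1.1280 mol.
Reaction (1): SO3→H2SO4 ratio 1:1 ⇒ n(H2SO4) = 1.1280 mol.
Reaction (2): H2SO4→HCl ratio 1:2 ⇒ n(HCl) = 2.2561 mol.
Reaction (3): HCl→CaCl2 ratio 2:1 ⇒ n(CaCl2) = 1.1280 mol.
Mass of CaCl2 = 1.1280 × 110.98 = 125.19 g.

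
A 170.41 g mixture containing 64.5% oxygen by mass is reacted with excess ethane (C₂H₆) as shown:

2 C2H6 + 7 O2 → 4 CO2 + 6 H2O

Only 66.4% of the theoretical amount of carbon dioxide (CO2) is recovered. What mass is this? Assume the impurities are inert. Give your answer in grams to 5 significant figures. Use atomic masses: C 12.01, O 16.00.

Pure O2 available = 170.41 g × 0.645 = 109.914 g.
M(O2) = 2(16.00) = 32.00 g/mol.
M(CO2) = 12.01 + 2(16.00) = 44.01 g/mol.
n(O2) = 109.914 g / 32.00 g/mol = 3.43483 mol.
From the equation the O2:CO2 mole ratio is 7:4, so n(CO2) = 3.43483 × 4/7 = 1.96276 mol.
Mass of CO2 = 1.96276 mol × 44.01 g/mol = 86.3810 g.
Actual mass collected = 86.3810 g × 0.664 = 57.3570 g.

57.357 g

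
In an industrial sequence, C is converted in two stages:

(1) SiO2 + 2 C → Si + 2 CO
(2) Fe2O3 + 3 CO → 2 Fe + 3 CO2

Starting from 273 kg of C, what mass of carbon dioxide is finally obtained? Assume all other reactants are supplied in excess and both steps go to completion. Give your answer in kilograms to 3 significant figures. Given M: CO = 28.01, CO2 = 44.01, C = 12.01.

1000 kg

273 kg = 273000 g.
n(C) = 273000 / 12.01 = 22730 mol.
Step 1 gives a 2:2 ratio of C to CO, so n(CO) = 22730 mol.
In step 2 the CO:CO2 ratio is 3:3, so n(CO2) = 22730 mol.
Mass of CO2 = 22730 × 44.01 = 1.000 × 10^6 g = 1000 kg.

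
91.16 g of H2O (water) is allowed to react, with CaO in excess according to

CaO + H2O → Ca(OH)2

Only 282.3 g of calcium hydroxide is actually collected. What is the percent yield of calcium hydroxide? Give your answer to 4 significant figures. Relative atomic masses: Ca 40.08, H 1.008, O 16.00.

75.30 %

M(H2O) = 2(1.008) + 16.00 = 18.016 g/mol.
M(Ca(OH)2) = 40.08 + 2(16.00) + 2(1.008) = 74.096 g/mol.
n(H2O) = 91.160 g / 18.016 g/mol = 5.0599 mol.
From the equation the H2O:Ca(OH)2 mole ratio is 1:1, so n(Ca(OH)2) = 5.0599 × 1/1 = 5.0599 mol.
Mass of Ca(OH)2 = 5.0599 mol × 74.096 g/mol = 374.92 g.
This is the theoretical yield. Percent yield = 282.3 g / 374.92 g × 100% = 75.296%.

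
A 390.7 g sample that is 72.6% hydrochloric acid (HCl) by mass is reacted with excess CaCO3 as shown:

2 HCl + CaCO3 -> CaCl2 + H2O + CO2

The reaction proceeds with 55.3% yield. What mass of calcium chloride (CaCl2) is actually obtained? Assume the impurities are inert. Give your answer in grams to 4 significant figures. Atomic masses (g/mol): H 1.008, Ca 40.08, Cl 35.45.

Pure HCl available = 390.7 g × 0.726 = 283.65 g.
M(HCl) = 1.008 + 35.45 = 36.458 g/mol.
M(CaCl2) = 40.08 + 2(35.45) = 110.98 g/mol.
n(HCl) = 283.65 g / 36.458 g/mol = 7.7801 mol.
From the equation the HCl:CaCl2 mole ratio is 2:1, so n(CaCl2) = 7.7801 × 1/2 = 3.8901 mol.
Mass of CaCl2 = 3.8901 mol × 110.98 g/mol = 431.72 g.
Actual mass collected = 431.72 g × 0.553 = 238.74 g.

238.7 g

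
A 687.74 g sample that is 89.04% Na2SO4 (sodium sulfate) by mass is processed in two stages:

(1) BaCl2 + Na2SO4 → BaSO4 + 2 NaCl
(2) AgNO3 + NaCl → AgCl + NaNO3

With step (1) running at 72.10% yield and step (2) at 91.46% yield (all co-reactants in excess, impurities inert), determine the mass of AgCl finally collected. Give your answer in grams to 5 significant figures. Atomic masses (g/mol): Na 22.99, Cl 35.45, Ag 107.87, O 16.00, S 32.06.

Pure Na2SO4 = 687.74 × 0.8904 = 612.364 g.
M(Na2SO4) = 2(22.99) + 32.06 + 4(16.00) = 142.04 g/mol.
M(AgCl) = 107.87 + 35.45 = 143.32 g/mol.
n(Na2SO4) = 612.364 / 142.04 = 4.31121 mol.
Step 1 (Na2SO4:NaCl = 1:2): theoretical n(NaCl) = 8.62241 mol; at 72.10% yield, n(NaCl) = 6.21676 mol.
Step 2 (NaCl:AgCl = 1:1): theoretical n(AgCl) = 6.21676 mol, so theoretical mass = 6.21676 × 143.32 = 890.986 g.
At 91.46% yield, actual mass of AgCl = 890.986 × 0.9146 = 814.896 g.

814.90 g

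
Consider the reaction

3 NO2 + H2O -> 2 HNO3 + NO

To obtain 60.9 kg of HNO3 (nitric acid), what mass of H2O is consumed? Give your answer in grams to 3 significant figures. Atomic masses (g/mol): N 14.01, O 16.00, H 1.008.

M(HNO3) = 1.008 + 14.01 + 3(16.00) = 63.018 g/mol.
M(H2O) = 2(1.008) + 16.00 = 18.016 g/mol.
Convert: 60.9 kg = 60900 g.
n(HNO3) = 60900 g / 63.018 g/mol = 966.4 mol.
From the equation the HNO3:H2O mole ratio is 2:1, so n(H2O) = 966.4 × 1/2 = 483.2 mol.
Mass of H2O = 483.2 mol × 18.016 g/mol = 8705 g.

8710 g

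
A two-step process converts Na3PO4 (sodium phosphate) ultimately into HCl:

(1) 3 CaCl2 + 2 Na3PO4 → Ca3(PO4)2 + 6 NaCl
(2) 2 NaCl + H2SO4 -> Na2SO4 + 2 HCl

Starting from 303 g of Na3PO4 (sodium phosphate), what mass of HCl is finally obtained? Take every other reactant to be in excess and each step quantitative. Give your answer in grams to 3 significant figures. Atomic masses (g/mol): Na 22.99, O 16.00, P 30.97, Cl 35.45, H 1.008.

202 g

M(Na3PO4) = 3(22.99) + 30.97 + 4(16.00) = 163.94 g/mol.
M(HCl) = 1.008 + 35.45 = 36.458 g/mol.
n(Na3PO4) = 303.0 / 163.94 = 1.848 mol.
Step 1 gives a 2:6 ratio of Na3PO4 to NaCl, so n(NaCl) = 5.545 mol.
In step 2 the NaCl:HCl ratio is 2:2, so n(HCl) = 5.545 mol.
Mass of HCl = 5.545 × 36.458 = 202.1 g.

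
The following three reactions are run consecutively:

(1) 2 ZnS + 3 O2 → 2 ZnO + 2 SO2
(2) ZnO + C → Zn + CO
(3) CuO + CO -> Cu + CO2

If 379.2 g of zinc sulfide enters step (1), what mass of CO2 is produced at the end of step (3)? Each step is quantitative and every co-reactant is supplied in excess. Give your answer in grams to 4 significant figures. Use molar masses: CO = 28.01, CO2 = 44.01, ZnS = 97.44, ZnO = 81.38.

n(ZnS) = 379.2 / 97.44 = 3.8916 mol.
Reaction (1): ZnS→ZnO ratio 2:2 ⇒ n(ZnO) = 3.8916 mol.
Reaction (2): ZnO→CO ratio 1:1 ⇒ n(CO) = 3.8916 mol.
Reaction (3): CO→CO2 ratio 1:1 ⇒ n(CO2) = 3.8916 mol.
Mass of CO2 = 3.8916 × 44.01 = 171.27 g.

171.3 g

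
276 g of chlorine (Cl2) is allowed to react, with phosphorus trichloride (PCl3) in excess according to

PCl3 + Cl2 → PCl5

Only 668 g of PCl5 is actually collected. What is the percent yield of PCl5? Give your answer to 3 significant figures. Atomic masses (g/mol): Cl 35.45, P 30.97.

M(Cl2) = 2(35.45) = 70.90 g/mol.
M(PCl5) = 30.97 + 5(35.45) = 208.22 g/mol.
n(Cl2) = 276.0 g / 70.90 g/mol = 3.893 mol.
From the equation the Cl2:PCl5 mole ratio is 1:1, so n(PCl5) = 3.893 × 1/1 = 3.893 mol.
Mass of PCl5 = 3.893 mol × 208.22 g/mol = 810.6 g.
This is the theoretical yield. Percent yield = 668 g / 810.6 g × 100% = 82.41%.

82.4 %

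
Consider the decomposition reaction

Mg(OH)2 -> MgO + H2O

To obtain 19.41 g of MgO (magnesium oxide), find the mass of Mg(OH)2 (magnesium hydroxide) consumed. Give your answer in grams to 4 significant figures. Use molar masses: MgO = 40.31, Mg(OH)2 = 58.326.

n(MgO) = 19.410 g / 40.31 g/mol = 0.48152 mol.
From the equation the MgO:Mg(OH)2 mole ratio is 1:1, so n(Mg(OH)2) = 0.48152 × 1/1 = 0.48152 mol.
Mass of Mg(OH)2 = 0.48152 mol × 58.326 g/mol = 28.085 g.

28.09 g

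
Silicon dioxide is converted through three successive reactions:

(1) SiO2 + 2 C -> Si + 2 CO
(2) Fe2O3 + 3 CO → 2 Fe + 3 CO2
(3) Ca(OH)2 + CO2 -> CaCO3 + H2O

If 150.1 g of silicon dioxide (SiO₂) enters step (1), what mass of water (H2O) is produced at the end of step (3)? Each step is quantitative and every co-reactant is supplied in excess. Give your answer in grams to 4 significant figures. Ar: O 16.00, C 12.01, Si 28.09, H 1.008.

90.01 g

M(SiO2) = 28.09 + 2(16.00) = 60.09 g/mol.
M(H2O) = 2(1.008) + 16.00 = 18.016 g/mol.
n(SiO2) = 150.1 / 60.09 = 2.4979 mol.
Reaction (1): SiO2→CO ratio 1:2 ⇒ n(CO) = 4.9958 mol.
Reaction (2): CO→CO2 ratio 3:3 ⇒ n(CO2) = 4.9958 mol.
Reaction (3): CO2→H2O ratio 1:1 ⇒ n(H2O) = 4.9958 mol.
Mass of H2O = 4.9958 × 18.016 = 90.005 g.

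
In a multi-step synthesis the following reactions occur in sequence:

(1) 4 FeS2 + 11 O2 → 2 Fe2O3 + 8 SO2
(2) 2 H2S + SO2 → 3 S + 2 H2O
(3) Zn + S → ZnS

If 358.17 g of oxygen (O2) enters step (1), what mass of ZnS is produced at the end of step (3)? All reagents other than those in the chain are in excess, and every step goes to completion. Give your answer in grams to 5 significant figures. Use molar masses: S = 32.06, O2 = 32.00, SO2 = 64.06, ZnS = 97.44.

2379.6 g

n(O2) = 358.17 / 32.00 = 11.1928 mol.
Reaction (1): O2→SO2 ratio 11:8 ⇒ n(SO2) = 8.14023 mol.
Reaction (2): SO2→S ratio 1:3 ⇒ n(S) = 24.4207 mol.
Reaction (3): S→ZnS ratio 1:1 ⇒ n(ZnS) = 24.4207 mol.
Mass of ZnS = 24.4207 × 97.44 = 2379.55 g.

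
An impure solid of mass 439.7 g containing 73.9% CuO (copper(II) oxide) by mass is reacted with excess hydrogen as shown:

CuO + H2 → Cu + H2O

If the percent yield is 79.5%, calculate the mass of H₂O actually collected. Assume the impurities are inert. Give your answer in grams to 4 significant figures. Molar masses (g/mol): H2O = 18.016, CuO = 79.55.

Pure CuO available = 439.7 g × 0.739 = 324.94 g.
n(CuO) = 324.94 g / 79.55 g/mol = 4.0847 mol.
From the equation the CuO:H2O mole ratio is 1:1, so n(H2O) = 4.0847 × 1/1 = 4.0847 mol.
Mass of H2O = 4.0847 mol × 18.016 g/mol = 73.590 g.
Actual mass collected = 73.590 g × 0.795 = 58.504 g.

58.50 g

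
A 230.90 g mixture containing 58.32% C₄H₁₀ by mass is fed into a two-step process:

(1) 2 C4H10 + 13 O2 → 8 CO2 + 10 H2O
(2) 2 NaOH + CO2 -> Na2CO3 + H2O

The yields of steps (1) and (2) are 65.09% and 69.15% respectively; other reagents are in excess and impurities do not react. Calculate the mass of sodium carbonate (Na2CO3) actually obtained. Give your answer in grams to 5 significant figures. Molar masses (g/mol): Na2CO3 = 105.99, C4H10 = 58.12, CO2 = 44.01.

442.13 g

Pure C4H10 = 230.90 × 0.5832 = 134.661 g.
n(C4H10) = 134.661 / 58.12 = 2.31695 mol.
Step 1 (C4H10:CO2 = 2:8): theoretical n(CO2) = 9.26778 mol; at 65.09% yield, n(CO2) = 6.03240 mol.
Step 2 (CO2:Na2CO3 = 1:1): theoretical n(Na2CO3) = 6.03240 mol, so theoretical mass = 6.03240 × 105.99 = 639.374 g.
At 69.15% yield, actual mass of Na2CO3 = 639.374 × 0.6915 = 442.127 g.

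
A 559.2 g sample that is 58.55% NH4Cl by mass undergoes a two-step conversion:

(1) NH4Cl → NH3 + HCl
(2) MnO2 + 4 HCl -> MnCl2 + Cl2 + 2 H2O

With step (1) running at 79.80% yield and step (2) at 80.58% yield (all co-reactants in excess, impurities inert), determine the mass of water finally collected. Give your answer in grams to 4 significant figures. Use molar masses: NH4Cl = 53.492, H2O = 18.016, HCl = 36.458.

35.45 g

Pure NH4Cl = 559.2 × 0.5855 = 327.41 g.
n(NH4Cl) = 327.41 / 53.492 = 6.1208 mol.
Step 1 (NH4Cl:HCl = 1:1): theoretical n(HCl) = 6.1208 mol; at 79.80% yield, n(HCl) = 4.8844 mol.
Step 2 (HCl:H2O = 4:2): theoretical n(H2O) = 2.4422 mol, so theoretical mass = 2.4422 × 18.016 = 43.998 g.
At 80.58% yield, actual mass of H2O = 43.998 × 0.8058 = 35.454 g.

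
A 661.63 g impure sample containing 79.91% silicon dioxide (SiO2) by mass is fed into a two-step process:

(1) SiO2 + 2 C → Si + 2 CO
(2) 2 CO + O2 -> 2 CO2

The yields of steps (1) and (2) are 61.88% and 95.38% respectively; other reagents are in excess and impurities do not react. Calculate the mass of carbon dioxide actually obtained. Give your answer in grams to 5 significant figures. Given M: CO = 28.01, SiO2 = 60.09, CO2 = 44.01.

457.09 g

Pure SiO2 = 661.63 × 0.7991 = 528.709 g.
n(SiO2) = 528.709 / 60.09 = 8.79861 mol.
Step 1 (SiO2:CO = 1:2): theoretical n(CO) = 17.5972 mol; at 61.88% yield, n(CO) = 10.8892 mol.
Step 2 (CO:CO2 = 2:2): theoretical n(CO2) = 10.8892 mol, so theoretical mass = 10.8892 × 44.01 = 479.232 g.
At 95.38% yield, actual mass of CO2 = 479.232 × 0.9538 = 457.091 g.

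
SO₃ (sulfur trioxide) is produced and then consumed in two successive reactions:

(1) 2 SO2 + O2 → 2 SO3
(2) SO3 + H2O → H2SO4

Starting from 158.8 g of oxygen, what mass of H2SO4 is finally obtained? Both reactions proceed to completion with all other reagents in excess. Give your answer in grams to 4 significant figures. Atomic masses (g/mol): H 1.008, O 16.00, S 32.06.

973.4 g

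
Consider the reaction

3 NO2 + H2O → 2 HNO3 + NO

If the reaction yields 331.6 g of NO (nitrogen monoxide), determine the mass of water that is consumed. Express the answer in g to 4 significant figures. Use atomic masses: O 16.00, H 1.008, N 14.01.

M(NO) = 14.01 + 16.00 = 30.01 g/mol.
M(H2O) = 2(1.008) + 16.00 = 18.016 g/mol.
n(NO) = 331.60 g / 30.01 g/mol = 11.050 mol.
From the equation the NO:H2O mole ratio is 1:1, so n(H2O) = 11.050 × 1/1 = 11.050 mol.
Mass of H2O = 11.050 mol × 18.016 g/mol = 199.07 g.

199.1 g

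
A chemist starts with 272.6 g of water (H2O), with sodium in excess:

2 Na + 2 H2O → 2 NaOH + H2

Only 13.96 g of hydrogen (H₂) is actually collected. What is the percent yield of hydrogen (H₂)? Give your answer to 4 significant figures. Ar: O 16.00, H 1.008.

M(H2O) = 2(1.008) + 16.00 = 18.016 g/mol.
M(H2) = 2(1.008) = 2.016 g/mol.
n(H2O) = 272.60 g / 18.016 g/mol = 15.131 mol.
From the equation the H2O:H2 mole ratio is 2:1, so n(H2) = 15.131 × 1/2 = 7.5655 mol.
Mass of H2 = 7.5655 mol × 2.016 g/mol = 15.252 g.
This is the theoretical yield. Percent yield = 13.96 g / 15.252 g × 100% = 91.529%.

91.53 %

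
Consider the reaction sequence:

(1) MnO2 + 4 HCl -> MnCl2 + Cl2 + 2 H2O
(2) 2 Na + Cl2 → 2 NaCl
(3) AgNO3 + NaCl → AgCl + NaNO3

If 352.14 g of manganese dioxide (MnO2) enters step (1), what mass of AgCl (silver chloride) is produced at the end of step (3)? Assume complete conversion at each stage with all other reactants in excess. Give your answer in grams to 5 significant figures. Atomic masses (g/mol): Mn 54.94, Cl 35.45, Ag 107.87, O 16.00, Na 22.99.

M(MnO2) = 54.94 + 2(16.00) = 86.94 g/mol.
M(AgCl) = 107.87 + 35.45 = 143.32 g/mol.
n(MnO2) = 352.14 / 86.94 = 4.05038 mol.
Reaction (1): MnO2→Cl2 ratio 1:1 ⇒ n(Cl2) = 4.05038 mol.
Reaction (2): Cl2→NaCl ratio 1:2 ⇒ n(NaCl) = 8.10076 mol.
Reaction (3): NaCl→AgCl ratio 1:1 ⇒ n(AgCl) = 8.10076 mol.
Mass of AgCl = 8.10076 × 143.32 = 1161.00 g.

1161.0 g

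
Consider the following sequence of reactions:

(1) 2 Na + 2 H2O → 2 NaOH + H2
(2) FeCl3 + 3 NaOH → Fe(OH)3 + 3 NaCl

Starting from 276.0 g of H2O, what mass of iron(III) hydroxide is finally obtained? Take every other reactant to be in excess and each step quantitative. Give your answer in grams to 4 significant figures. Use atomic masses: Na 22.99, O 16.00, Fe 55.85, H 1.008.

M(H2O) = 2(1.008) + 16.00 = 18.016 g/mol.
M(Fe(OH)3) = 55.85 + 3(16.00) + 3(1.008) = 106.874 g/mol.
n(H2O) = 276.00 / 18.016 = 15.320 mol.
Step 1 gives a 2:2 ratio of H2O to NaOH, so n(NaOH) = 15.320 mol.
In step 2 the NaOH:Fe(OH)3 ratio is 3:1, so n(Fe(OH)3) = 5.1066 mol.
Mass of Fe(OH)3 = 5.1066 × 106.874 = 545.76 g.

545.8 g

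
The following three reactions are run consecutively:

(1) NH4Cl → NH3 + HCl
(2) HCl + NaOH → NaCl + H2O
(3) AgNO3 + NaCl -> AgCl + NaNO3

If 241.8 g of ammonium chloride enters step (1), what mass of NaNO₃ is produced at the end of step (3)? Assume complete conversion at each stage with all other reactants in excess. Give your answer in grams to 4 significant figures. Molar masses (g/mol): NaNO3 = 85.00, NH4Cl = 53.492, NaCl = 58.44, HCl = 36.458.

384.2 g

n(NH4Cl) = 241.8 / 53.492 = 4.5203 mol.
Reaction (1): NH4Cl→HCl ratio 1:1 ⇒ n(HCl) = 4.5203 mol.
Reaction (2): HCl→NaCl ratio 1:1 ⇒ n(NaCl) = 4.5203 mol.
Reaction (3): NaCl→NaNO3 ratio 1:1 ⇒ n(NaNO3) = 4.5203 mol.
Mass of NaNO3 = 4.5203 × 85.00 = 384.23 g.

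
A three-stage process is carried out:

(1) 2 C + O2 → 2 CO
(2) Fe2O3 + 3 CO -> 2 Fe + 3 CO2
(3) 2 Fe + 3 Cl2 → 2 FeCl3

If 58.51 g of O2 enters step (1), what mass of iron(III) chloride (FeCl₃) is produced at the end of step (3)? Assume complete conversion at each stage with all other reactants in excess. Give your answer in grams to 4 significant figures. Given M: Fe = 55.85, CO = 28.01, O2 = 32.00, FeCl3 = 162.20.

395.4 g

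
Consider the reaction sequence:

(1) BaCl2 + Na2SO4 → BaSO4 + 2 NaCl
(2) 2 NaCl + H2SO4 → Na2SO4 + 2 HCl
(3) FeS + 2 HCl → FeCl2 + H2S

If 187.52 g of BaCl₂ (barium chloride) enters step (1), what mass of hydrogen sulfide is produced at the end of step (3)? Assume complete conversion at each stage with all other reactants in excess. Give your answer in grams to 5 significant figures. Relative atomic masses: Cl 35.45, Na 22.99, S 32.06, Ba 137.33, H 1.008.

30.687 g

M(BaCl2) = 137.33 + 2(35.45) = 208.23 g/mol.
M(H2S) = 2(1.008) + 32.06 = 34.076 g/mol.
n(BaCl2) = 187.52 / 208.23 = 0.900543 mol.
Reaction (1): BaCl2→NaCl ratio 1:2 ⇒ n(NaCl) = 1.80109 mol.
Reaction (2): NaCl→HCl ratio 2:2 ⇒ n(HCl) = 1.80109 mol.
Reaction (3): HCl→H2S ratio 2:1 ⇒ n(H2S) = 0.900543 mol.
Mass of H2S = 0.900543 × 34.076 = 30.6869 g.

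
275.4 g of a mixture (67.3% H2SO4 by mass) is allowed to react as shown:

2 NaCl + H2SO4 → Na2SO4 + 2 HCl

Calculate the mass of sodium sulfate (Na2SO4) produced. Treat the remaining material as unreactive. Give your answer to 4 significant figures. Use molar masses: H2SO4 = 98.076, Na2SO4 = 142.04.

268.4 g

Mass of pure H2SO4 = 275.4 g × 0.673 = 185.34 g.
n(H2SO4) = 185.34 g / 98.076 g/mol = 1.8898 mol.
From the equation the H2SO4:Na2SO4 mole ratio is 1:1, so n(Na2SO4) = 1.8898 × 1/1 = 1.8898 mol.
Mass of Na2SO4 = 1.8898 mol × 142.04 g/mol = 268.43 g.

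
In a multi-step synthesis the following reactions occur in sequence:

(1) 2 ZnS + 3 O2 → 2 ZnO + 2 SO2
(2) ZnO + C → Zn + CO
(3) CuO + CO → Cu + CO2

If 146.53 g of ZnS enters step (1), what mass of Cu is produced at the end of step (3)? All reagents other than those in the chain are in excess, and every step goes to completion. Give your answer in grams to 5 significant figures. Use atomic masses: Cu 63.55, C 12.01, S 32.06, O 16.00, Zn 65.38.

95.566 g

M(ZnS) = 65.38 + 32.06 = 97.44 g/mol.
M(Cu) = 63.55 g/mol.
n(ZnS) = 146.53 / 97.44 = 1.50380 mol.
Reaction (1): ZnS→ZnO ratio 2:2 ⇒ n(ZnO) = 1.50380 mol.
Reaction (2): ZnO→CO ratio 1:1 ⇒ n(CO) = 1.50380 mol.
Reaction (3): CO→Cu ratio 1:1 ⇒ n(Cu) = 1.50380 mol.
Mass of Cu = 1.50380 × 63.55 = 95.5663 g.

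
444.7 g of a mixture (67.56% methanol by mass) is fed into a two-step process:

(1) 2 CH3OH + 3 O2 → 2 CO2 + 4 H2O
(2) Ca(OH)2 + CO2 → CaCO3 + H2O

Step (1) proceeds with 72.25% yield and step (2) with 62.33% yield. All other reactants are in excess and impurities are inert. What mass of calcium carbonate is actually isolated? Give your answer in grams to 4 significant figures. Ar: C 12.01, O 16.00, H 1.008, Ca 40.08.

Pure CH3OH = 444.7 × 0.6756 = 300.44 g.
M(CH3OH) = 12.01 + 4(1.008) + 16.00 = 32.042 g/mol.
M(CaCO3) = 40.08 + 12.01 + 3(16.00) = 100.09 g/mol.
n(CH3OH) = 300.44 / 32.042 = 9.3764 mol.
Step 1 (CH3OH:CO2 = 2:2): theoretical n(CO2) = 9.3764 mol; at 72.25% yield, n(CO2) = 6.7745 mol.
Step 2 (CO2:CaCO3 = 1:1): theoretical n(CaCO3) = 6.7745 mol, so theoretical mass = 6.7745 × 100.09 = 678.06 g.
At 62.33% yield, actual mass of CaCO3 = 678.06 × 0.6233 = 422.63 g.

422.6 g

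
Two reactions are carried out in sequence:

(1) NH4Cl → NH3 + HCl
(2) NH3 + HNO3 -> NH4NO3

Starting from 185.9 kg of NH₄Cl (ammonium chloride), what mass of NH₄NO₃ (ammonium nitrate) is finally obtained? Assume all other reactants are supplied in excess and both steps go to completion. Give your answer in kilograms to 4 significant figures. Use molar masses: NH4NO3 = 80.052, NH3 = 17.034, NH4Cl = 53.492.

185.9 kg = 185900 g.
n(NH4Cl) = 185900 / 53.492 = 3475.3 mol.
Step 1 gives a 1:1 ratio of NH4Cl to NH3, so n(NH3) = 3475.3 mol.
In step 2 the NH3:NH4NO3 ratio is 1:1, so n(NH4NO3) = 3475.3 mol.
Mass of NH4NO3 = 3475.3 × 80.052 = 278200 g = 278.2 kg.

278.2 kg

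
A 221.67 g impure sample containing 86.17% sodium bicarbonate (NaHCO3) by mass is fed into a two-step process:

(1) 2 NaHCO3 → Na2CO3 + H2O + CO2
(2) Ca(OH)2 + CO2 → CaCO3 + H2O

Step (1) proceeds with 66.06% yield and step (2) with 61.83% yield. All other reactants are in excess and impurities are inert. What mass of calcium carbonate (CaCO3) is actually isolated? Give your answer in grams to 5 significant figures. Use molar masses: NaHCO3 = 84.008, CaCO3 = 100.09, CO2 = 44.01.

46.477 g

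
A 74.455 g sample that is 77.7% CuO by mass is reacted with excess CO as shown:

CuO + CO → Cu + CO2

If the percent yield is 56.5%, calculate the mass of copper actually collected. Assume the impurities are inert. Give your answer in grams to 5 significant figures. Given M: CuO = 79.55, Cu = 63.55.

Pure CuO available = 74.455 g × 0.777 = 57.8515 g.
n(CuO) = 57.8515 g / 79.55 g/mol = 0.727235 mol.
From the equation the CuO:Cu mole ratio is 1:1, so n(Cu) = 0.727235 × 1/1 = 0.727235 mol.
Mass of Cu = 0.727235 mol × 63.55 g/mol = 46.2158 g.
Actual mass collected = 46.2158 g × 0.565 = 26.1119 g.

26.112 g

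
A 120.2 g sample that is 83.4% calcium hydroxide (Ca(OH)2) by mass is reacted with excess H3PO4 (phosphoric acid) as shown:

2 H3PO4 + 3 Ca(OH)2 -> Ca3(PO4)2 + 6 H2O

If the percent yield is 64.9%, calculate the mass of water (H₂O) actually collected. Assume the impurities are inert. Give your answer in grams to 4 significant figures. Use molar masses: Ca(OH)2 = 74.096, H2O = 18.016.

Pure Ca(OH)2 available = 120.2 g × 0.834 = 100.25 g.
n(Ca(OH)2) = 100.25 g / 74.096 g/mol = 1.3529 mol.
From the equation the Ca(OH)2:H2O mole ratio is 3:6, so n(H2O) = 1.3529 × 6/3 = 2.7059 mol.
Mass of H2O = 2.7059 mol × 18.016 g/mol = 48.749 g.
Actual mass collected = 48.749 g × 0.649 = 31.638 g.

31.64 g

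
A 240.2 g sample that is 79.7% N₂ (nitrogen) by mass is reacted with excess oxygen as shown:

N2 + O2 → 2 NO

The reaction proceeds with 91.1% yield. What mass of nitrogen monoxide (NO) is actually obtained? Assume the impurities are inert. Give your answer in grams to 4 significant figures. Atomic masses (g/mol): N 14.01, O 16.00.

Pure N2 available = 240.2 g × 0.797 = 191.44 g.
M(N2) = 2(14.01) = 28.02 g/mol.
M(NO) = 14.01 + 16.00 = 30.01 g/mol.
n(N2) = 191.44 g / 28.02 g/mol = 6.8322 mol.
From the equation the N2:NO mole ratio is 1:2, so n(NO) = 6.8322 × 2/1 = 13.664 mol.
Mass of NO = 13.664 mol × 30.01 g/mol = 410.07 g.
Actual mass collected = 410.07 g × 0.911 = 373.57 g.

373.6 g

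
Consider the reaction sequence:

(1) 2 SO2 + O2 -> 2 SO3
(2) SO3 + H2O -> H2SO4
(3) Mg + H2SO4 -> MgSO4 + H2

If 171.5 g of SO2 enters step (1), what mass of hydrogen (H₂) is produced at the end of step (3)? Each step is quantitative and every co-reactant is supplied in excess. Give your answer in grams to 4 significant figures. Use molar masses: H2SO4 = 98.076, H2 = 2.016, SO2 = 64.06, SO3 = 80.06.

n(SO2) = 171.5 / 64.06 = 2.6772 mol.
Reaction (1): SO2→SO3 ratio 2:2 ⇒ n(SO3) = 2.6772 mol.
Reaction (2): SO3→H2SO4 ratio 1:1 ⇒ n(H2SO4) = 2.6772 mol.
Reaction (3): H2SO4→H2 ratio 1:1 ⇒ n(H2) = 2.6772 mol.
Mass of H2 = 2.6772 × 2.016 = 5.3972 g.

5.397 g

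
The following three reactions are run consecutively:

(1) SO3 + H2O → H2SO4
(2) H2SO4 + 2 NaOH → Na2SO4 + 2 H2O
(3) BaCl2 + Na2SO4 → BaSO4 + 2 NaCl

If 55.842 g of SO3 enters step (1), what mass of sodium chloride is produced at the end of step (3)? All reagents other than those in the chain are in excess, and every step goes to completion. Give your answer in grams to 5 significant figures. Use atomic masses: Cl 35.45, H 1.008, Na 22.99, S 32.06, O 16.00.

81.524 g

M(SO3) = 32.06 + 3(16.00) = 80.06 g/mol.
M(NaCl) = 22.99 + 35.45 = 58.44 g/mol.
n(SO3) = 55.842 / 80.06 = 0.697502 mol.
Reaction (1): SO3→H2SO4 ratio 1:1 ⇒ n(H2SO4) = 0.697502 mol.
Reaction (2): H2SO4→Na2SO4 ratio 1:1 ⇒ n(Na2SO4) = 0.697502 mol.
Reaction (3): Na2SO4→NaCl ratio 1:2 ⇒ n(NaCl) = 1.39500 mol.
Mass of NaCl = 1.39500 × 58.44 = 81.5240 g.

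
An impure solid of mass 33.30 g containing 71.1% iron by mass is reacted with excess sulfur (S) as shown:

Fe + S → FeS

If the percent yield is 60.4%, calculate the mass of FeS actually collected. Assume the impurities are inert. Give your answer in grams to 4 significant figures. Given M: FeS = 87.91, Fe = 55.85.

22.51 g

Pure Fe available = 33.30 g × 0.711 = 23.676 g.
n(Fe) = 23.676 g / 55.85 g/mol = 0.42393 mol.
From the equation the Fe:FeS mole ratio is 1:1, so n(FeS) = 0.42393 × 1/1 = 0.42393 mol.
Mass of FeS = 0.42393 mol × 87.91 g/mol = 37.267 g.
Actual mass collected = 37.267 g × 0.604 = 22.510 g.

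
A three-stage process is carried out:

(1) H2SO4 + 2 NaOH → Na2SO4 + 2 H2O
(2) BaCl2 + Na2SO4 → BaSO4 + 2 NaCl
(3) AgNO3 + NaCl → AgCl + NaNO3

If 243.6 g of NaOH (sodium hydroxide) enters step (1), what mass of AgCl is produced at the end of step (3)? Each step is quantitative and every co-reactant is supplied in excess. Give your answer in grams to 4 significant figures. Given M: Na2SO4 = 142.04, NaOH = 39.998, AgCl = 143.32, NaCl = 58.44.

n(NaOH) = 243.6 / 39.998 = 6.0903 mol.
Reaction (1): NaOH→Na2SO4 ratio 2:1 ⇒ n(Na2SO4) = 3.0452 mol.
Reaction (2): Na2SO4→NaCl ratio 1:2 ⇒ n(NaCl) = 6.0903 mol.
Reaction (3): NaCl→AgCl ratio 1:1 ⇒ n(AgCl) = 6.0903 mol.
Mass of AgCl = 6.0903 × 143.32 = 872.86 g.

872.9 g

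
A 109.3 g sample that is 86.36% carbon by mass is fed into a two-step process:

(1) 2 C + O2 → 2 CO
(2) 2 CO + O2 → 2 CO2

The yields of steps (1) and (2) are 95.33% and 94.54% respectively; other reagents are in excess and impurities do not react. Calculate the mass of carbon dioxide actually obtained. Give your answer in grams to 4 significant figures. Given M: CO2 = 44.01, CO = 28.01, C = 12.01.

Pure C = 109.3 × 0.8636 = 94.391 g.
n(C) = 94.391 / 12.01 = 7.8594 mol.
Step 1 (C:CO = 2:2): theoretical n(CO) = 7.8594 mol; at 95.33% yield, n(CO) = 7.4924 mol.
Step 2 (CO:CO2 = 2:2): theoretical n(CO2) = 7.4924 mol, so theoretical mass = 7.4924 × 44.01 = 329.74 g.
At 94.54% yield, actual mass of CO2 = 329.74 × 0.9454 = 311.74 g.

311.7 g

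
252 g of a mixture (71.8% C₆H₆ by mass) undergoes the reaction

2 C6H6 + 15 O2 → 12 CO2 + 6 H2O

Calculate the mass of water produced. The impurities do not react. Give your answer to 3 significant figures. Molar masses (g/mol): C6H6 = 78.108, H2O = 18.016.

125 g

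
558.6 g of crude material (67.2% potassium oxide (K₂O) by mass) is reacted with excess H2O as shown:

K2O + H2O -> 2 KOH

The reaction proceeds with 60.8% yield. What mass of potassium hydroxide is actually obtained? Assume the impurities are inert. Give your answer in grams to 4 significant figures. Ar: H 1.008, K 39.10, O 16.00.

Pure K2O available = 558.6 g × 0.672 = 375.38 g.
M(K2O) = 2(39.10) + 16.00 = 94.20 g/mol.
M(KOH) = 39.10 + 16.00 + 1.008 = 56.108 g/mol.
n(K2O) = 375.38 g / 94.20 g/mol = 3.9849 mol.
From the equation the K2O:KOH mole ratio is 1:2, so n(KOH) = 3.9849 × 2/1 = 7.9698 mol.
Mass of KOH = 7.9698 mol × 56.108 g/mol = 447.17 g.
Actual mass collected = 447.17 g × 0.608 = 271.88 g.

271.9 g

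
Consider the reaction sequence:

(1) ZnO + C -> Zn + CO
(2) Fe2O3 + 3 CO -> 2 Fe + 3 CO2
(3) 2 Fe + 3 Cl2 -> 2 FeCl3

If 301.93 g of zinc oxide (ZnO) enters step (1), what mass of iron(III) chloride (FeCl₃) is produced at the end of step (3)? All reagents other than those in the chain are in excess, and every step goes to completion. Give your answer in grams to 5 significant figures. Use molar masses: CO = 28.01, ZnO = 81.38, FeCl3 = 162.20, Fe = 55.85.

n(ZnO) = 301.93 / 81.38 = 3.71013 mol.
Reaction (1): ZnO→CO ratio 1:1 ⇒ n(CO) = 3.71013 mol.
Reaction (2): CO→Fe ratio 3:2 ⇒ n(Fe) = 2.47342 mol.
Reaction (3): Fe→FeCl3 ratio 2:2 ⇒ n(FeCl3) = 2.47342 mol.
Mass of FeCl3 = 2.47342 × 162.20 = 401.188 g.

401.19 g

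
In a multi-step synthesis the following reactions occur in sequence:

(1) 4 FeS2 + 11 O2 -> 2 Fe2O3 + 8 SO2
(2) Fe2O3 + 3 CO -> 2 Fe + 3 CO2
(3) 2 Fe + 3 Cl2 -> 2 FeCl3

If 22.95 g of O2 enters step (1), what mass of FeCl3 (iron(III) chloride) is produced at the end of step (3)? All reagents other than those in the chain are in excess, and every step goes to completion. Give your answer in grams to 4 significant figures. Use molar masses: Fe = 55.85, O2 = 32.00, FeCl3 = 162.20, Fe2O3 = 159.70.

42.30 g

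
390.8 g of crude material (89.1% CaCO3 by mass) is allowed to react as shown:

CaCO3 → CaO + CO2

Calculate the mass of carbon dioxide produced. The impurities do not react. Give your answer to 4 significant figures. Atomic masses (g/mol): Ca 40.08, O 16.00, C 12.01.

153.1 g

Mass of pure CaCO3 = 390.8 g × 0.891 = 348.20 g.
M(CaCO3) = 40.08 + 12.01 + 3(16.00) = 100.09 g/mol.
M(CO2) = 12.01 + 2(16.00) = 44.01 g/mol.
n(CaCO3) = 348.20 g / 100.09 g/mol = 3.4789 mol.
From the equation the CaCO3:CO2 mole ratio is 1:1, so n(CO2) = 3.4789 × 1/1 = 3.4789 mol.
Mass of CO2 = 3.4789 mol × 44.01 g/mol = 153.11 g.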